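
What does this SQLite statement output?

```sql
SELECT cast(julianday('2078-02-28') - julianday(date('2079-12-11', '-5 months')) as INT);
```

Adding -5 months to 2079-12-11 gives 2079-07-11.
0 days remain in February 2078 after the 28th (28 − 28).
Full months from March 2078 through June 2079 contribute their day counts.
Then 11 days into July 2079.
Total: 0 + 31 + 30 + 31 + 30 + 31 + 31 + 30 + 31 + 30 + 31 + 31 + 28 + 31 + 30 + 31 + 30 + 11 = 498.
The subtraction is earlier − later, so the result is −498 → -498.

-498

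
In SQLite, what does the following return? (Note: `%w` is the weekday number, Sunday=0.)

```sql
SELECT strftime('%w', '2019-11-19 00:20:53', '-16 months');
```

First apply '-16 months': 2019-11-19 00:20:53 → 2018-07-19 00:20:53.
2018-07-19 is a Thursday; with Sunday=0 that is 4.

4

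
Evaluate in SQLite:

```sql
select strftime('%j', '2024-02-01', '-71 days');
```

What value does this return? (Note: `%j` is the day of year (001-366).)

First apply '-71 days': 2024-02-01 → 2023-11-22.
Day-of-year for 2023-11-22: days since 2023-01-01 inclusive = 326, zero-padded to 326.

326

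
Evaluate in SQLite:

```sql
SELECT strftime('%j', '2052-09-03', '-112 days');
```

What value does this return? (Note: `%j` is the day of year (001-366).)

135

First apply '-112 days': 2052-09-03 → 2052-05-14.
Day-of-year for 2052-05-14: days since 2052-01-01 inclusive = 135, zero-padded to 135.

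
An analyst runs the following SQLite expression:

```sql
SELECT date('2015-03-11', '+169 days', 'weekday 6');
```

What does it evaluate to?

Applying '+169 days' to 2015-03-11: counting 169 days forward gives 2015-08-27.
`weekday 6` advances to the next Saturday; 2015-08-27 is a Thursday, so it moves forward to 2015-08-29.

2015-08-29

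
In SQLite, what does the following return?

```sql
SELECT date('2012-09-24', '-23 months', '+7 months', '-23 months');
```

Adding -23 months to 2012-09-24 gives 2010-10-24.
Adding +7 months to 2010-10-24 gives 2011-05-24.
Adding -23 months to 2011-05-24 gives 2009-06-24.

2009-06-24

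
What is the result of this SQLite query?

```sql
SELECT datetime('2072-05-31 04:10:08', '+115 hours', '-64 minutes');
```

2072-06-04 22:06:08

+115 hours from 2072-05-31 04:10:08 is 2072-06-04 23:10:08 (crosses midnight).
64 minutes = 1h 4m; -64 minutes from 2072-06-04 23:10:08 is 2072-06-04 22:06:08.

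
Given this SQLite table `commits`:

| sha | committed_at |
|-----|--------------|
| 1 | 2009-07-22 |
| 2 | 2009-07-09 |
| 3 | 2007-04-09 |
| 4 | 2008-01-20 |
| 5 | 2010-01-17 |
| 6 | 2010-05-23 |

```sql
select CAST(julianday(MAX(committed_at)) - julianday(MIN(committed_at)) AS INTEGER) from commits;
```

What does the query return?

MIN = 2007-04-09, MAX = 2010-05-23.
21 days remain in April 2007 after the 9th (30 − 9).
Full months from May 2007 through April 2010 contribute their day counts.
Then 23 days into May 2010.
Total: 21 + 31 + 30 + 31 + 31 + 30 + 31 + 30 + 31 + 31 + 29 + 31 + 30 + 31 + 30 + 31 + 31 + 30 + 31 + 30 + 31 + 31 + 28 + 31 + 30 + 31 + 30 + 31 + 31 + 30 + 31 + 30 + 31 + 31 + 28 + 31 + 30 + 23 = 1140.

1140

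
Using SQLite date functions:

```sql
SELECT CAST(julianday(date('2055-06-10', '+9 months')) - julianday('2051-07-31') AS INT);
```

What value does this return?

Adding +9 months to 2055-06-10 gives 2056-03-10.
0 days remain in July 2051 after the 31st (31 − 31).
Full months from August 2051 through February 2056 contribute their day counts.
Then 10 days into March 2056.
Total: 0 + 31 + 30 + 31 + 30 + 31 + 31 + 29 + 31 + 30 + 31 + 30 + 31 + 31 + 30 + 31 + 30 + 31 + 31 + 28 + 31 + 30 + 31 + 30 + 31 + 31 + 30 + 31 + 30 + 31 + 31 + 28 + 31 + 30 + 31 + 30 + 31 + 31 + 30 + 31 + 30 + 31 + 31 + 28 + 31 + 30 + 31 + 30 + 31 + 31 + 30 + 31 + 30 + 31 + 31 + 29 + 10 = 1684.

1684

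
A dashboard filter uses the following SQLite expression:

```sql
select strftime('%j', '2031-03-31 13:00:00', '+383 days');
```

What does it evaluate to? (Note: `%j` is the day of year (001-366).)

108

First apply '+383 days': 2031-03-31 13:00:00 → 2032-04-17 13:00:00.
Day-of-year for 2032-04-17: days since 2032-01-01 inclusive = 108, zero-padded to 108.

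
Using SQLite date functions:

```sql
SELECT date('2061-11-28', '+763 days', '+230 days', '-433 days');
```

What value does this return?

Applying '+763 days' to 2061-11-28: counting 763 days forward gives 2063-12-31.
Applying '+230 days' to 2063-12-31: counting 230 days forward gives 2064-08-17.
Applying '-433 days' to 2064-08-17: counting 433 days back gives 2063-06-11.

2063-06-11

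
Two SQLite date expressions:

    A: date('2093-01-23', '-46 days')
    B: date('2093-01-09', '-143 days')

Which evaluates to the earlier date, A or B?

B

A = 2092-12-08.
B = 2092-08-19.
B is earlier.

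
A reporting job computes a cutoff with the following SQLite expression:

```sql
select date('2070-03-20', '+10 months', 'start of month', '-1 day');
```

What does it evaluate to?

Adding +10 months to 2070-03-20 gives 2071-01-20.
`start of month` rewinds 2071-01-20 to 2071-01-01.
Going back 1 day from 2071-01-01 reaches 2070-12-31 (last day of December, 31 days).

2070-12-31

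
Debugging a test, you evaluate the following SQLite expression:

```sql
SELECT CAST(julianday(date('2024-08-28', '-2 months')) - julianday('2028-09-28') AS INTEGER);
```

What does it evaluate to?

-1553

Adding -2 months to 2024-08-28 gives 2024-06-28.
2 days remain in June 2024 after the 28th (30 − 28).
Full months from July 2024 through August 2028 contribute their day counts.
Then 28 days into September 2028.
Total: 2 + 31 + 31 + 30 + 31 + 30 + 31 + 31 + 28 + 31 + 30 + 31 + 30 + 31 + 31 + 30 + 31 + 30 + 31 + 31 + 28 + 31 + 30 + 31 + 30 + 31 + 31 + 30 + 31 + 30 + 31 + 31 + 28 + 31 + 30 + 31 + 30 + 31 + 31 + 30 + 31 + 30 + 31 + 31 + 29 + 31 + 30 + 31 + 30 + 31 + 31 + 28 = 1553.
The subtraction is earlier − later, so the result is −1553 → -1553.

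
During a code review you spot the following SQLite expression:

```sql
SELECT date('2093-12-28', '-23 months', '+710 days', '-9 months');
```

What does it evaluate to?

Adding -23 months to 2093-12-28 gives 2092-01-28.
Applying '+710 days' to 2092-01-28: counting 710 days forward gives 2094-01-07.
Adding -9 months to 2094-01-07 gives 2093-04-07.

2093-04-07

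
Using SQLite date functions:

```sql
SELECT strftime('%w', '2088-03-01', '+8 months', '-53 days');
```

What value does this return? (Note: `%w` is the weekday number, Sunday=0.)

4

First apply '+8 months', '-53 days': 2088-03-01 → 2088-09-09.
2088-09-09 is a Thursday; with Sunday=0 that is 4.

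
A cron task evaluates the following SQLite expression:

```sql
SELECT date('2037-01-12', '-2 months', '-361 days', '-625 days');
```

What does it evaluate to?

Adding -2 months to 2037-01-12 gives 2036-11-12.
Applying '-361 days' to 2036-11-12: counting 361 days back gives 2035-11-17.
Applying '-625 days' to 2035-11-17: counting 625 days back gives 2034-03-02.

2034-03-02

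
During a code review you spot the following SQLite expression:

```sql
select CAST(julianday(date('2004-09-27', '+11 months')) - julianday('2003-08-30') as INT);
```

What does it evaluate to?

728

Adding +11 months to 2004-09-27 gives 2005-08-27.
1 day remains in August 2003 after the 30th (31 − 30).
Full months from September 2003 through July 2005 contribute their day counts.
Then 27 days into August 2005.
Total: 1 + 30 + 31 + 30 + 31 + 31 + 29 + 31 + 30 + 31 + 30 + 31 + 31 + 30 + 31 + 30 + 31 + 31 + 28 + 31 + 30 + 31 + 30 + 31 + 27 = 728.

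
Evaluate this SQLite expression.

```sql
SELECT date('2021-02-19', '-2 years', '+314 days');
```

Adding -2 years to 2021-02-19 gives 2019-02-19.
Applying '+314 days' to 2019-02-19: counting 314 days forward gives 2019-12-30.

2019-12-30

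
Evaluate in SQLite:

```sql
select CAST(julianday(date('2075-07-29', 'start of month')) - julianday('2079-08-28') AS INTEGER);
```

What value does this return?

-1519

`start of month` rewinds 2075-07-29 to 2075-07-01.
30 days remain in July 2075 after the 1st (31 − 1).
Full months from August 2075 through July 2079 contribute their day counts.
Then 28 days into August 2079.
Total: 30 + 31 + 30 + 31 + 30 + 31 + 31 + 29 + 31 + 30 + 31 + 30 + 31 + 31 + 30 + 31 + 30 + 31 + 31 + 28 + 31 + 30 + 31 + 30 + 31 + 31 + 30 + 31 + 30 + 31 + 31 + 28 + 31 + 30 + 31 + 30 + 31 + 31 + 30 + 31 + 30 + 31 + 31 + 28 + 31 + 30 + 31 + 30 + 31 + 28 = 1519.
The subtraction is earlier − later, so the result is −1519 → -1519.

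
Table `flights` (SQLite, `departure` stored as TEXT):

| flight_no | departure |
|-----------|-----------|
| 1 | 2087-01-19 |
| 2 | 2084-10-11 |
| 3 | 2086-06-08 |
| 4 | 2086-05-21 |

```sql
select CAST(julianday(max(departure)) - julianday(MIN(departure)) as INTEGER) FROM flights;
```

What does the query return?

830

MIN = 2084-10-11, MAX = 2087-01-19.
20 days remain in October 2084 after the 11th (31 − 11).
Full months from November 2084 through December 2086 contribute their day counts.
Then 19 days into January 2087.
Total: 20 + 30 + 31 + 31 + 28 + 31 + 30 + 31 + 30 + 31 + 31 + 30 + 31 + 30 + 31 + 31 + 28 + 31 + 30 + 31 + 30 + 31 + 31 + 30 + 31 + 30 + 31 + 19 = 830.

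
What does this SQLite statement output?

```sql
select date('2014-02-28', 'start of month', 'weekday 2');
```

2014-02-04

`start of month` rewinds 2014-02-28 to 2014-02-01.
`weekday 2` advances to the next Tuesday; 2014-02-01 is a Saturday, so it moves forward to 2014-02-04.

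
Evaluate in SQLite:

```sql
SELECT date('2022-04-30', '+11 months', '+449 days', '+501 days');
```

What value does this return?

2025-11-04

Adding +11 months to 2022-04-30 gives 2023-03-30.
Applying '+449 days' to 2023-03-30: counting 449 days forward gives 2024-06-21.
Applying '+501 days' to 2024-06-21: counting 501 days forward gives 2025-11-04.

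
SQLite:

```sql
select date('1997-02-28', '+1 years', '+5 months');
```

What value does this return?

Adding +1 year to 1997-02-28 gives 1998-02-28.
Adding +5 months to 1998-02-28 gives 1998-07-28.

1998-07-28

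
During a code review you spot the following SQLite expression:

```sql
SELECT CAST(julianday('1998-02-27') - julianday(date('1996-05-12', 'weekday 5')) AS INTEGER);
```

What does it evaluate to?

`weekday 5` advances to the next Friday; 1996-05-12 is a Sunday, so it moves forward to 1996-05-17.
14 days remain in May 1996 after the 17th (31 − 17).
Full months from June 1996 through January 1998 contribute their day counts.
Then 27 days into February 1998.
Total: 14 + 30 + 31 + 31 + 30 + 31 + 30 + 31 + 31 + 28 + 31 + 30 + 31 + 30 + 31 + 31 + 30 + 31 + 30 + 31 + 31 + 27 = 651.

651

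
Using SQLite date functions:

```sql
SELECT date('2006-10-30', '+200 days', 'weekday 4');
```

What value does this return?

2007-05-24

Applying '+200 days' to 2006-10-30: counting 200 days forward gives 2007-05-18.
`weekday 4` advances to the next Thursday; 2007-05-18 is a Friday, so it moves forward to 2007-05-24.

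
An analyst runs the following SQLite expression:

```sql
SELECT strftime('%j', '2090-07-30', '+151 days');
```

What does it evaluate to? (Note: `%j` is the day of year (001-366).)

First apply '+151 days': 2090-07-30 → 2090-12-28.
Day-of-year for 2090-12-28: days since 2090-01-01 inclusive = 362, zero-padded to 362.

362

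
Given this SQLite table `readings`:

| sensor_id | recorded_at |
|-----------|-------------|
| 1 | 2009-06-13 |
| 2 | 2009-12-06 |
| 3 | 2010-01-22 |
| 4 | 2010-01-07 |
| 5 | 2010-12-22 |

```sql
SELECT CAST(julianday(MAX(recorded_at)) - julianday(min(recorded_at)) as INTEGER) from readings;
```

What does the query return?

557

MIN = 2009-06-13, MAX = 2010-12-22.
17 days remain in June 2009 after the 13th (30 − 13).
Full months from July 2009 through November 2010 contribute their day counts.
Then 22 days into December 2010.
Total: 17 + 31 + 31 + 30 + 31 + 30 + 31 + 31 + 28 + 31 + 30 + 31 + 30 + 31 + 31 + 30 + 31 + 30 + 22 = 557.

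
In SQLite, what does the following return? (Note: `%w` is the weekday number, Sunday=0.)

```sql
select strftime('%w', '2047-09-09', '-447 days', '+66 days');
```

5

First apply '-447 days', '+66 days': 2047-09-09 → 2046-08-24.
2046-08-24 is a Friday; with Sunday=0 that is 5.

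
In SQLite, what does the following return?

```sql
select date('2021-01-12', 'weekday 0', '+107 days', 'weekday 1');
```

2021-05-10

`weekday 0` advances to the next Sunday; 2021-01-12 is a Tuesday, so it moves forward to 2021-01-17.
Applying '+107 days' to 2021-01-17: counting 107 days forward gives 2021-05-04.
`weekday 1` advances to the next Monday; 2021-05-04 is a Tuesday, so it moves forward to 2021-05-10.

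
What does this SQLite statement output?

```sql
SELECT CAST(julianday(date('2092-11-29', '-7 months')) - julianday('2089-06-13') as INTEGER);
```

1051

Adding -7 months to 2092-11-29 gives 2092-04-29.
17 days remain in June 2089 after the 13th (30 − 13).
Full months from July 2089 through March 2092 contribute their day counts.
Then 29 days into April 2092.
Total: 17 + 31 + 31 + 30 + 31 + 30 + 31 + 31 + 28 + 31 + 30 + 31 + 30 + 31 + 31 + 30 + 31 + 30 + 31 + 31 + 28 + 31 + 30 + 31 + 30 + 31 + 31 + 30 + 31 + 30 + 31 + 31 + 29 + 31 + 29 = 1051.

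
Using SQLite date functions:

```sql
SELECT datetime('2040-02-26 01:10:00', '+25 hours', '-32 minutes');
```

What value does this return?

+25 hours from 2040-02-26 01:10:00 is 2040-02-27 02:10:00 (crosses midnight).
-32 minutes from 2040-02-27 02:10:00 is 2040-02-27 01:38:00.

2040-02-27 01:38:00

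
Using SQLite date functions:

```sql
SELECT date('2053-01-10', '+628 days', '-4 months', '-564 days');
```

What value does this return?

Applying '+628 days' to 2053-01-10: counting 628 days forward gives 2054-09-30.
Adding -4 months to 2054-09-30 gives 2054-05-30.
Applying '-564 days' to 2054-05-30: counting 564 days back gives 2052-11-12.

2052-11-12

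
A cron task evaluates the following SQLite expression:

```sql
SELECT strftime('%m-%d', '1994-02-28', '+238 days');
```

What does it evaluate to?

10-24

First apply '+238 days': 1994-02-28 → 1994-10-24.
`%m-%d` extracts the month-day: 10-24.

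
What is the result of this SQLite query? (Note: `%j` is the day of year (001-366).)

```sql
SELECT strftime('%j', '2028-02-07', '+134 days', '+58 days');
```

230

First apply '+134 days', '+58 days': 2028-02-07 → 2028-08-17.
Day-of-year for 2028-08-17: days since 2028-01-01 inclusive = 230, zero-padded to 230.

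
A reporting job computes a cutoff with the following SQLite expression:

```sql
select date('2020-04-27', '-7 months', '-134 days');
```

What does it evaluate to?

2019-05-16

Adding -7 months to 2020-04-27 gives 2019-09-27.
Applying '-134 days' to 2019-09-27: counting 134 days back gives 2019-05-16.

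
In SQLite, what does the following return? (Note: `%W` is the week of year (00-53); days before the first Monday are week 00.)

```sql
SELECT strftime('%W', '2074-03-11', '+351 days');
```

08

First apply '+351 days': 2074-03-11 → 2075-02-25.
2075-02-25 is a Monday. SQLite's %W counts Mondays since the year started; the result is 08.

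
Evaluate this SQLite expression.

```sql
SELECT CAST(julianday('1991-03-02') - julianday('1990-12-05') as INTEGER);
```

87

26 days remain in December 1990 after the 5th (31 − 5).
January 1991: 31 days.
February 1991: 28 days.
Then 2 days into March 1991.
Total: 26 + 31 + 28 + 2 = 87.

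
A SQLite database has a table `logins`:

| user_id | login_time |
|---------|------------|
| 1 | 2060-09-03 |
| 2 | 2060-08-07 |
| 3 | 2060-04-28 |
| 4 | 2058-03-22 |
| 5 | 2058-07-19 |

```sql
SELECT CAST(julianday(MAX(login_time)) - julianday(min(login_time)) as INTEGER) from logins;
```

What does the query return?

896

MIN = 2058-03-22, MAX = 2060-09-03.
9 days remain in March 2058 after the 22nd (31 − 22).
Full months from April 2058 through August 2060 contribute their day counts.
Then 3 days into September 2060.
Total: 9 + 30 + 31 + 30 + 31 + 31 + 30 + 31 + 30 + 31 + 31 + 28 + 31 + 30 + 31 + 30 + 31 + 31 + 30 + 31 + 30 + 31 + 31 + 29 + 31 + 30 + 31 + 30 + 31 + 31 + 3 = 896.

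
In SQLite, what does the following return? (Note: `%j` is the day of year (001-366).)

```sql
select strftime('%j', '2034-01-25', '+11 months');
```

359

First apply '+11 months': 2034-01-25 → 2034-12-25.
Day-of-year for 2034-12-25: days since 2034-01-01 inclusive = 359, zero-padded to 359.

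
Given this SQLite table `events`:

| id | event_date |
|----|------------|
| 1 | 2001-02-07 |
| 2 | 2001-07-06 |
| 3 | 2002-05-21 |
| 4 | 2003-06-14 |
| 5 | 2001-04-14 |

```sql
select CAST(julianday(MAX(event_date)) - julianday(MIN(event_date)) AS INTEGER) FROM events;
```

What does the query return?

857

MIN = 2001-02-07, MAX = 2003-06-14.
21 days remain in February 2001 after the 7th (28 − 7).
Full months from March 2001 through May 2003 contribute their day counts.
Then 14 days into June 2003.
Total: 21 + 31 + 30 + 31 + 30 + 31 + 31 + 30 + 31 + 30 + 31 + 31 + 28 + 31 + 30 + 31 + 30 + 31 + 31 + 30 + 31 + 30 + 31 + 31 + 28 + 31 + 30 + 31 + 14 = 857.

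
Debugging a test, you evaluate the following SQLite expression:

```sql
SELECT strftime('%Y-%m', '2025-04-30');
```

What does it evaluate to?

2025-04

`%Y-%m` extracts the year-month: 2025-04.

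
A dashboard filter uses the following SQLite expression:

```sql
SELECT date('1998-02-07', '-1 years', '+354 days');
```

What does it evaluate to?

Adding -1 year to 1998-02-07 gives 1997-02-07.
Applying '+354 days' to 1997-02-07: counting 354 days forward gives 1998-01-27.

1998-01-27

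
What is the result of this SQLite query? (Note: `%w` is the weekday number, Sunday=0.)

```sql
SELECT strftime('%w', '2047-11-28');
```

2047-11-28 is a Thursday; with Sunday=0 that is 4.

4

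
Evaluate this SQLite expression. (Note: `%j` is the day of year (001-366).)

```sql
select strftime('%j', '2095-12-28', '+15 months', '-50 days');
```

First apply '+15 months', '-50 days': 2095-12-28 → 2097-02-06.
Day-of-year for 2097-02-06: days since 2097-01-01 inclusive = 37, zero-padded to 037.

037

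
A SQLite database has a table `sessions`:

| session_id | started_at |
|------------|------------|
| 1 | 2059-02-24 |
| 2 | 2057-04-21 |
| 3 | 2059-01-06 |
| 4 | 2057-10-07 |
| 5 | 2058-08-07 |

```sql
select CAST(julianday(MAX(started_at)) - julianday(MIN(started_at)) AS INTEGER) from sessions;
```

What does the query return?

MIN = 2057-04-21, MAX = 2059-02-24.
9 days remain in April 2057 after the 21st (30 − 21).
Full months from May 2057 through January 2059 contribute their day counts.
Then 24 days into February 2059.
Total: 9 + 31 + 30 + 31 + 31 + 30 + 31 + 30 + 31 + 31 + 28 + 31 + 30 + 31 + 30 + 31 + 31 + 30 + 31 + 30 + 31 + 31 + 24 = 674.

674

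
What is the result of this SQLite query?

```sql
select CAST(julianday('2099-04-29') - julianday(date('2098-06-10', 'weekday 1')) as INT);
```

`weekday 1` advances to the next Monday; 2098-06-10 is a Tuesday, so it moves forward to 2098-06-16.
14 days remain in June 2098 after the 16th (30 − 16).
Full months from July 2098 through March 2099 contribute their day counts.
Then 29 days into April 2099.
Total: 14 + 31 + 31 + 30 + 31 + 30 + 31 + 31 + 28 + 31 + 29 = 317.

317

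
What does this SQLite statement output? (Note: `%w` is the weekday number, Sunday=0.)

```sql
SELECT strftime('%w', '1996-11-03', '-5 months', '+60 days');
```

First apply '-5 months', '+60 days': 1996-11-03 → 1996-08-02.
1996-08-02 is a Friday; with Sunday=0 that is 5.

5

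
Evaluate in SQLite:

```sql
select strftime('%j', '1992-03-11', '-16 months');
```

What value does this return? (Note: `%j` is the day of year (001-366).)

First apply '-16 months': 1992-03-11 → 1990-11-11.
Day-of-year for 1990-11-11: days since 1990-01-01 inclusive = 315, zero-padded to 315.

315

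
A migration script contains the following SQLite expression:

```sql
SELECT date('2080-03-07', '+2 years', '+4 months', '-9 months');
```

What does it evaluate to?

Adding +2 years to 2080-03-07 gives 2082-03-07.
Adding +4 months to 2082-03-07 gives 2082-07-07.
Adding -9 months to 2082-07-07 gives 2081-10-07.

2081-10-07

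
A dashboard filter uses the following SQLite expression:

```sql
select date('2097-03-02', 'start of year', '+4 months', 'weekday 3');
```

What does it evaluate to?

`start of year` rewinds 2097-03-02 to 2097-01-01.
Adding +4 months to 2097-01-01 gives 2097-05-01.
`weekday 3` advances to the next Wednesday; 2097-05-01 is already a Wednesday, so it stays at 2097-05-01.

2097-05-01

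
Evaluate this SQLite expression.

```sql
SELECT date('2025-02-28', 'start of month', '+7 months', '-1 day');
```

2025-08-31

`start of month` rewinds 2025-02-28 to 2025-02-01.
Adding +7 months to 2025-02-01 gives 2025-09-01.
Going back 1 day from 2025-09-01 reaches 2025-08-31 (last day of August, 31 days).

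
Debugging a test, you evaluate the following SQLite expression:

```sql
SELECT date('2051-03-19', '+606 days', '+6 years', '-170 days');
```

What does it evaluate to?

Applying '+606 days' to 2051-03-19: counting 606 days forward gives 2052-11-14.
Adding +6 years to 2052-11-14 gives 2058-11-14.
Applying '-170 days' to 2058-11-14: counting 170 days back gives 2058-05-28.

2058-05-28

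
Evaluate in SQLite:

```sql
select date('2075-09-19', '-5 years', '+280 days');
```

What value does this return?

Adding -5 years to 2075-09-19 gives 2070-09-19.
Applying '+280 days' to 2070-09-19: counting 280 days forward gives 2071-06-26.

2071-06-26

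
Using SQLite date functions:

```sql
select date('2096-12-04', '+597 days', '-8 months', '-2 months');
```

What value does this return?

2097-09-24

Applying '+597 days' to 2096-12-04: counting 597 days forward gives 2098-07-24.
Adding -8 months to 2098-07-24 gives 2097-11-24.
Adding -2 months to 2097-11-24 gives 2097-09-24.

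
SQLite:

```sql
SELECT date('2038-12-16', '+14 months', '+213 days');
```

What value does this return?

2040-09-16

Adding +14 months to 2038-12-16 gives 2040-02-16.
Applying '+213 days' to 2040-02-16: counting 213 days forward gives 2040-09-16.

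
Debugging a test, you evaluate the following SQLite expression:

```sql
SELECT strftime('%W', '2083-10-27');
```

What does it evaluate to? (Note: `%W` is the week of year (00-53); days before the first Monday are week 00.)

2083-10-27 is a Wednesday. SQLite's %W counts Mondays since the year started; the result is 43.

43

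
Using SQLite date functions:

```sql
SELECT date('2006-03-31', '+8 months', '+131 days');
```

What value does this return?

Adding +8 months to 2006-03-31 targets 2006-11-31. November 2006 has only 30 days, so SQLite normalizes the 1-day overflow forward to 2006-12-01.
Applying '+131 days' to 2006-12-01: counting 131 days forward gives 2007-04-11.

2007-04-11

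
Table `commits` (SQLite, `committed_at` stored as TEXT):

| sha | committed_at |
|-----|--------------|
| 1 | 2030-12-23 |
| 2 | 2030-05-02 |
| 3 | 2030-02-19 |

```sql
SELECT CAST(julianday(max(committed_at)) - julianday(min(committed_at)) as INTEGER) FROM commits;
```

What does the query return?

307

MIN = 2030-02-19, MAX = 2030-12-23.
9 days remain in February 2030 after the 19th (28 − 19).
Full months from March 2030 through November 2030 contribute their day counts.
Then 23 days into December 2030.
Total: 9 + 31 + 30 + 31 + 30 + 31 + 31 + 30 + 31 + 30 + 23 = 307.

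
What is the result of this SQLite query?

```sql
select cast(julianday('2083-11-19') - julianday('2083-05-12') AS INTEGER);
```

19 days remain in May 2083 after the 12th (31 − 12).
June 2083: 30 days.
July 2083: 31 days.
August 2083: 31 days.
September 2083: 30 days.
October 2083: 31 days.
Then 19 days into November 2083.
Total: 19 + 30 + 31 + 31 + 30 + 31 + 19 = 191.

191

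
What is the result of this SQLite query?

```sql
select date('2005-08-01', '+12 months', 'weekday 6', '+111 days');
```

Adding +12 months to 2005-08-01 gives 2006-08-01.
`weekday 6` advances to the next Saturday; 2006-08-01 is a Tuesday, so it moves forward to 2006-08-05.
Applying '+111 days' to 2006-08-05: counting 111 days forward gives 2006-11-24.

2006-11-24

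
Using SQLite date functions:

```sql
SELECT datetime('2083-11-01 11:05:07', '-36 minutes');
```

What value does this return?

-36 minutes from 2083-11-01 11:05:07 is 2083-11-01 10:29:07.

2083-11-01 10:29:07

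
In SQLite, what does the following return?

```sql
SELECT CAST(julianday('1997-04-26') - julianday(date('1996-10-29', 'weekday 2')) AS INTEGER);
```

`weekday 2` advances to the next Tuesday; 1996-10-29 is already a Tuesday, so it stays at 1996-10-29.
2 days remain in October 1996 after the 29th (31 − 29).
November 1996: 30 days.
December 1996: 31 days.
January 1997: 31 days.
February 1997: 28 days.
March 1997: 31 days.
Then 26 days into April 1997.
Total: 2 + 30 + 31 + 31 + 28 + 31 + 26 = 179.

179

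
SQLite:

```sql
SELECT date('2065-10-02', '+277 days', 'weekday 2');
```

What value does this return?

2066-07-06

Applying '+277 days' to 2065-10-02: counting 277 days forward gives 2066-07-06.
`weekday 2` advances to the next Tuesday; 2066-07-06 is already a Tuesday, so it stays at 2066-07-06.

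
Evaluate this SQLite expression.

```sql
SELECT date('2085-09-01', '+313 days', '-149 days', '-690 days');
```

2084-03-24

Applying '+313 days' to 2085-09-01: counting 313 days forward gives 2086-07-11.
Applying '-149 days' to 2086-07-11: counting 149 days back gives 2086-02-12.
Applying '-690 days' to 2086-02-12: counting 690 days back gives 2084-03-24.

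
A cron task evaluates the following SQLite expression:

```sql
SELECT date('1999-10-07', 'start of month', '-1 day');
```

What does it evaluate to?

1999-09-30

`start of month` rewinds 1999-10-07 to 1999-10-01.
Going back 1 day from 1999-10-01 reaches 1999-09-30 (last day of September, 30 days).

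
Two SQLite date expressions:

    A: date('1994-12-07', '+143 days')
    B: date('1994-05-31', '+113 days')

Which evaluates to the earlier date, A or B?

A = 1995-04-29.
B = 1994-09-21.
B is earlier.

B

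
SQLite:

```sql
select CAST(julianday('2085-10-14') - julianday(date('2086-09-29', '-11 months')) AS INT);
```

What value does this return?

-15

Adding -11 months to 2086-09-29 gives 2085-10-29.
Both dates are in October 2085: 29 − 14 = 15.
The subtraction is earlier − later, so the result is −15 → -15.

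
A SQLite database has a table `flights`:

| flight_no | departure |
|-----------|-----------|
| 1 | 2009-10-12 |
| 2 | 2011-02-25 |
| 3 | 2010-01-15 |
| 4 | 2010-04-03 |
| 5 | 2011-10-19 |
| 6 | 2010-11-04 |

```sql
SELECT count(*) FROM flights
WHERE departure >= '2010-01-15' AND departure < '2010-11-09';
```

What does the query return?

Rows in [2010-01-15, 2010-11-09): 2010-01-15, 2010-04-03, 2010-11-04 → 3 rows.

3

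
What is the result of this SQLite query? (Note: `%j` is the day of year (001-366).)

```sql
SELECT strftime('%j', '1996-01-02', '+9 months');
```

First apply '+9 months': 1996-01-02 → 1996-10-02.
Day-of-year for 1996-10-02: days since 1996-01-01 inclusive = 276, zero-padded to 276.

276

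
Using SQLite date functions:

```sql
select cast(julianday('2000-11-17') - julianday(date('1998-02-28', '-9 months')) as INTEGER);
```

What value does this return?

Adding -9 months to 1998-02-28 gives 1997-05-28.
3 days remain in May 1997 after the 28th (31 − 28).
Full months from June 1997 through October 2000 contribute their day counts.
Then 17 days into November 2000.
Total: 3 + 30 + 31 + 31 + 30 + 31 + 30 + 31 + 31 + 28 + 31 + 30 + 31 + 30 + 31 + 31 + 30 + 31 + 30 + 31 + 31 + 28 + 31 + 30 + 31 + 30 + 31 + 31 + 30 + 31 + 30 + 31 + 31 + 29 + 31 + 30 + 31 + 30 + 31 + 31 + 30 + 31 + 17 = 1269.

1269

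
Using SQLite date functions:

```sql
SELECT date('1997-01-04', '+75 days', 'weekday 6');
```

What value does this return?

Applying '+75 days' to 1997-01-04: counting 75 days forward gives 1997-03-20.
`weekday 6` advances to the next Saturday; 1997-03-20 is a Thursday, so it moves forward to 1997-03-22.

1997-03-22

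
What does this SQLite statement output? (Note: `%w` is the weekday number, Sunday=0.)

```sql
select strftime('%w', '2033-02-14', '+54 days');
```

6

First apply '+54 days': 2033-02-14 → 2033-04-09.
2033-04-09 is a Saturday; with Sunday=0 that is 6.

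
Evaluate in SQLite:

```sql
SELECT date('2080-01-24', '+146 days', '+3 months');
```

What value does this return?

Applying '+146 days' to 2080-01-24: counting 146 days forward gives 2080-06-18.
Adding +3 months to 2080-06-18 gives 2080-09-18.

2080-09-18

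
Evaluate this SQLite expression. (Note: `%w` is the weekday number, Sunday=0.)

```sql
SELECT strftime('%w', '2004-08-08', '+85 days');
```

First apply '+85 days': 2004-08-08 → 2004-11-01.
2004-11-01 is a Monday; with Sunday=0 that is 1.

1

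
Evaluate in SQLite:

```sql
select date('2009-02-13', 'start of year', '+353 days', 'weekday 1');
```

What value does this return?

`start of year` rewinds 2009-02-13 to 2009-01-01.
Applying '+353 days' to 2009-01-01: counting 353 days forward gives 2009-12-20.
`weekday 1` advances to the next Monday; 2009-12-20 is a Sunday, so it moves forward to 2009-12-21.

2009-12-21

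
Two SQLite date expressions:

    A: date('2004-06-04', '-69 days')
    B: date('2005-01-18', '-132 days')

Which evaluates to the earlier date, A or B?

A = 2004-03-27.
B = 2004-09-08.
A is earlier.

A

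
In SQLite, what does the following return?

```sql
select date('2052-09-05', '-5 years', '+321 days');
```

2048-07-22

Adding -5 years to 2052-09-05 gives 2047-09-05.
Applying '+321 days' to 2047-09-05: counting 321 days forward gives 2048-07-22.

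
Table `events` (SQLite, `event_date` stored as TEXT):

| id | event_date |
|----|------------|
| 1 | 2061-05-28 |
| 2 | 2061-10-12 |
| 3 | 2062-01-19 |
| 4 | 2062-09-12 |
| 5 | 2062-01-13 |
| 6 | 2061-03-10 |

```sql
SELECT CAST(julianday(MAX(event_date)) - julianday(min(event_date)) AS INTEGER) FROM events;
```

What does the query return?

MIN = 2061-03-10, MAX = 2062-09-12.
21 days remain in March 2061 after the 10th (31 − 10).
Full months from April 2061 through August 2062 contribute their day counts.
Then 12 days into September 2062.
Total: 21 + 30 + 31 + 30 + 31 + 31 + 30 + 31 + 30 + 31 + 31 + 28 + 31 + 30 + 31 + 30 + 31 + 31 + 12 = 551.

551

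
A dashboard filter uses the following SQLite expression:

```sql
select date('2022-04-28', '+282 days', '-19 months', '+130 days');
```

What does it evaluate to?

Applying '+282 days' to 2022-04-28: counting 282 days forward gives 2023-02-04.
Adding -19 months to 2023-02-04 gives 2021-07-04.
Applying '+130 days' to 2021-07-04: counting 130 days forward gives 2021-11-11.

2021-11-11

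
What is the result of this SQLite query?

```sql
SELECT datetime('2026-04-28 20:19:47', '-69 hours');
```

-69 hours from 2026-04-28 20:19:47 is 2026-04-25 23:19:47 (crosses midnight).

2026-04-25 23:19:47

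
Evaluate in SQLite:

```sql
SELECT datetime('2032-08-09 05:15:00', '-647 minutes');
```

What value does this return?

647 minutes = 10h 47m; -647 minutes from 2032-08-09 05:15:00 is 2032-08-08 18:28:00 (crosses midnight).

2032-08-08 18:28:00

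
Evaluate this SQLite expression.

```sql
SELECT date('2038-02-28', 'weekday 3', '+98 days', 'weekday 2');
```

2038-06-15

`weekday 3` advances to the next Wednesday; 2038-02-28 is a Sunday, so it moves forward to 2038-03-03.
Applying '+98 days' to 2038-03-03: counting 98 days forward gives 2038-06-09.
`weekday 2` advances to the next Tuesday; 2038-06-09 is a Wednesday, so it moves forward to 2038-06-15.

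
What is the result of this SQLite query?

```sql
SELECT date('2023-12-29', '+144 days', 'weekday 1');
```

2024-05-27

Applying '+144 days' to 2023-12-29: counting 144 days forward gives 2024-05-21.
`weekday 1` advances to the next Monday; 2024-05-21 is a Tuesday, so it moves forward to 2024-05-27.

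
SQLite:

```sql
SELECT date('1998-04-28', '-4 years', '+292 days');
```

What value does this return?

1995-02-14

Adding -4 years to 1998-04-28 gives 1994-04-28.
Applying '+292 days' to 1994-04-28: counting 292 days forward gives 1995-02-14.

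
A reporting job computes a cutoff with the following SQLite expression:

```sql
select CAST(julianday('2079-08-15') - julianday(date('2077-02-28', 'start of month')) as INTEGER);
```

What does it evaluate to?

`start of month` rewinds 2077-02-28 to 2077-02-01.
27 days remain in February 2077 after the 1st (28 − 1).
Full months from March 2077 through July 2079 contribute their day counts.
Then 15 days into August 2079.
Total: 27 + 31 + 30 + 31 + 30 + 31 + 31 + 30 + 31 + 30 + 31 + 31 + 28 + 31 + 30 + 31 + 30 + 31 + 31 + 30 + 31 + 30 + 31 + 31 + 28 + 31 + 30 + 31 + 30 + 31 + 15 = 925.

925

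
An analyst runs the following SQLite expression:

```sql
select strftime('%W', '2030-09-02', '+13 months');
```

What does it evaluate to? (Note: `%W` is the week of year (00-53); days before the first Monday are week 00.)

First apply '+13 months': 2030-09-02 → 2031-10-02.
2031-10-02 is a Thursday. SQLite's %W counts Mondays since the year started; the result is 39.

39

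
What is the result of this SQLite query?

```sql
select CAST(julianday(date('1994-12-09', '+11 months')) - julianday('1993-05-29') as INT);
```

Adding +11 months to 1994-12-09 gives 1995-11-09.
2 days remain in May 1993 after the 29th (31 − 29).
Full months from June 1993 through October 1995 contribute their day counts.
Then 9 days into November 1995.
Total: 2 + 30 + 31 + 31 + 30 + 31 + 30 + 31 + 31 + 28 + 31 + 30 + 31 + 30 + 31 + 31 + 30 + 31 + 30 + 31 + 31 + 28 + 31 + 30 + 31 + 30 + 31 + 31 + 30 + 31 + 9 = 894.

894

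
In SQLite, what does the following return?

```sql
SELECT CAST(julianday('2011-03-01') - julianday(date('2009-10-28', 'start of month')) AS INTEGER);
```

516

`start of month` rewinds 2009-10-28 to 2009-10-01.
30 days remain in October 2009 after the 1st (31 − 1).
Full months from November 2009 through February 2011 contribute their day counts.
Then 1 day into March 2011.
Total: 30 + 30 + 31 + 31 + 28 + 31 + 30 + 31 + 30 + 31 + 31 + 30 + 31 + 30 + 31 + 31 + 28 + 1 = 516.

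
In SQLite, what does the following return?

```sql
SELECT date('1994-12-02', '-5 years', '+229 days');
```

Adding -5 years to 1994-12-02 gives 1989-12-02.
Applying '+229 days' to 1989-12-02: counting 229 days forward gives 1990-07-19.

1990-07-19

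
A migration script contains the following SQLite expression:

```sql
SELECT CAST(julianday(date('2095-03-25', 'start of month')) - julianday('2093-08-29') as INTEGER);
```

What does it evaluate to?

`start of month` rewinds 2095-03-25 to 2095-03-01.
2 days remain in August 2093 after the 29th (31 − 29).
Full months from September 2093 through February 2095 contribute their day counts.
Then 1 day into March 2095.
Total: 2 + 30 + 31 + 30 + 31 + 31 + 28 + 31 + 30 + 31 + 30 + 31 + 31 + 30 + 31 + 30 + 31 + 31 + 28 + 1 = 549.

549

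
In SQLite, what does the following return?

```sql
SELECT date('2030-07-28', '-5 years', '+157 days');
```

Adding -5 years to 2030-07-28 gives 2025-07-28.
Applying '+157 days' to 2025-07-28: counting 157 days forward gives 2026-01-01.

2026-01-01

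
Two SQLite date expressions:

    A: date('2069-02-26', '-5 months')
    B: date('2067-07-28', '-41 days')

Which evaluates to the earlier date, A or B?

B

A = 2068-09-26.
B = 2067-06-17.
B is earlier.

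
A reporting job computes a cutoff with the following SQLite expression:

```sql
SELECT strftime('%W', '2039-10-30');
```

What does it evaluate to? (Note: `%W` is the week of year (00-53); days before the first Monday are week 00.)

43

2039-10-30 is a Sunday. SQLite's %W counts Mondays since the year started; the result is 43.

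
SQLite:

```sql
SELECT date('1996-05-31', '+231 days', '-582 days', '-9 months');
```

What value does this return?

1994-09-15

Applying '+231 days' to 1996-05-31: counting 231 days forward gives 1997-01-17.
Applying '-582 days' to 1997-01-17: counting 582 days back gives 1995-06-15.
Adding -9 months to 1995-06-15 gives 1994-09-15.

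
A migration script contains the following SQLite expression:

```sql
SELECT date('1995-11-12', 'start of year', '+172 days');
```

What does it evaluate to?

1995-06-22

`start of year` rewinds 1995-11-12 to 1995-01-01.
Applying '+172 days' to 1995-01-01: counting 172 days forward gives 1995-06-22.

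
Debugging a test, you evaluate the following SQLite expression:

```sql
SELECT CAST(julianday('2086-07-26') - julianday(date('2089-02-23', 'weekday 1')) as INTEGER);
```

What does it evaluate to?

-948

`weekday 1` advances to the next Monday; 2089-02-23 is a Wednesday, so it moves forward to 2089-02-28.
5 days remain in July 2086 after the 26th (31 − 26).
Full months from August 2086 through January 2089 contribute their day counts.
Then 28 days into February 2089.
Total: 5 + 31 + 30 + 31 + 30 + 31 + 31 + 28 + 31 + 30 + 31 + 30 + 31 + 31 + 30 + 31 + 30 + 31 + 31 + 29 + 31 + 30 + 31 + 30 + 31 + 31 + 30 + 31 + 30 + 31 + 31 + 28 = 948.
The subtraction is earlier − later, so the result is −948 → -948.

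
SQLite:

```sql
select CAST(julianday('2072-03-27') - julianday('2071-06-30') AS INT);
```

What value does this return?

271

0 days remain in June 2071 after the 30th (30 − 30).
Full months from July 2071 through February 2072 contribute their day counts.
Then 27 days into March 2072.
Total: 0 + 31 + 31 + 30 + 31 + 30 + 31 + 31 + 29 + 27 = 271.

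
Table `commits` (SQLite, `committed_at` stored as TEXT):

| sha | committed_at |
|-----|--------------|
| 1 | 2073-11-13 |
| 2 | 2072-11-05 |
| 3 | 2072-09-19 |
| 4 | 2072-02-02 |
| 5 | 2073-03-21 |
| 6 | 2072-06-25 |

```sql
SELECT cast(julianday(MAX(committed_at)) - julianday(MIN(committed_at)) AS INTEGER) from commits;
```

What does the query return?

650

MIN = 2072-02-02, MAX = 2073-11-13.
27 days remain in February 2072 after the 2nd (29 − 2).
Full months from March 2072 through October 2073 contribute their day counts.
Then 13 days into November 2073.
Total: 27 + 31 + 30 + 31 + 30 + 31 + 31 + 30 + 31 + 30 + 31 + 31 + 28 + 31 + 30 + 31 + 30 + 31 + 31 + 30 + 31 + 13 = 650.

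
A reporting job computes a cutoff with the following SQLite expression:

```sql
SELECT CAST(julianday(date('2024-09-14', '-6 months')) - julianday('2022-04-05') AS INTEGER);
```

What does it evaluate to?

709

Adding -6 months to 2024-09-14 gives 2024-03-14.
25 days remain in April 2022 after the 5th (30 − 5).
Full months from May 2022 through February 2024 contribute their day counts.
Then 14 days into March 2024.
Total: 25 + 31 + 30 + 31 + 31 + 30 + 31 + 30 + 31 + 31 + 28 + 31 + 30 + 31 + 30 + 31 + 31 + 30 + 31 + 30 + 31 + 31 + 29 + 14 = 709.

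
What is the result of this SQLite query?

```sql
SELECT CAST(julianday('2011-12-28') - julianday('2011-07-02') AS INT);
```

179

29 days remain in July 2011 after the 2nd (31 − 2).
August 2011: 31 days.
September 2011: 30 days.
October 2011: 31 days.
November 2011: 30 days.
Then 28 days into December 2011.
Total: 29 + 31 + 30 + 31 + 30 + 28 = 179.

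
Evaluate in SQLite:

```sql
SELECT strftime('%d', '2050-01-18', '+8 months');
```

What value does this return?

First apply '+8 months': 2050-01-18 → 2050-09-18.
`%d` extracts the 2-digit day of month: 18.

18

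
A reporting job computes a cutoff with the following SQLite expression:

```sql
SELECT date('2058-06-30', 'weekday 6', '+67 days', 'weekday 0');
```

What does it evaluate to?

2058-09-15

`weekday 6` advances to the next Saturday; 2058-06-30 is a Sunday, so it moves forward to 2058-07-06.
Applying '+67 days' to 2058-07-06: counting 67 days forward gives 2058-09-11.
`weekday 0` advances to the next Sunday; 2058-09-11 is a Wednesday, so it moves forward to 2058-09-15.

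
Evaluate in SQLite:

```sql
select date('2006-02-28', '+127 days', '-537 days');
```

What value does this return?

2005-01-14

Applying '+127 days' to 2006-02-28: counting 127 days forward gives 2006-07-05.
Applying '-537 days' to 2006-07-05: counting 537 days back gives 2005-01-14.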